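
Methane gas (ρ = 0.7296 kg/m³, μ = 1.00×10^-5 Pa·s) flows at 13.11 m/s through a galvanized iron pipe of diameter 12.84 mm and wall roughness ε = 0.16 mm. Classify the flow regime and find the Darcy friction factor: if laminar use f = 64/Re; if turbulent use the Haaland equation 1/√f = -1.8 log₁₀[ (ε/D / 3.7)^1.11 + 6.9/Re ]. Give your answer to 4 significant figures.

f ≈ 0.04473

Re = ρVD/μ = 0.7296·13.11·0.01284/1e-05 = 1.228e+04.
Re > 4000 → turbulent. ε/D = 0.00016/0.01284 = 0.0125; Haaland: 1/√f = -1.8 log₁₀[0.0018 + 0.000562] = 4.728, so f = 0.04473.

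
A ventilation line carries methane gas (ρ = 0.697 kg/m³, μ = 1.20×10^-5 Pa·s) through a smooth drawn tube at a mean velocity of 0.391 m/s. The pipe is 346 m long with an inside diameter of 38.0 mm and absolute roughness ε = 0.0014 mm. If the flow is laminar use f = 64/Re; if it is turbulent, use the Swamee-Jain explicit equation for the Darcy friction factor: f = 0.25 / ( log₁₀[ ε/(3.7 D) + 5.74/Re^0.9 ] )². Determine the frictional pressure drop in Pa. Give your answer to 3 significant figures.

Reynolds number Re = ρVD/μ = 0.697 · 0.391 · 0.038 / 1.2e-05 = 863.
Re < 2300 → laminar flow, so f = 64/Re = 64/863 = 0.07416 (the turbulent correlation is not needed).
Darcy-Weisbach: ΔP = f(L/D)(ρV²/2) = 0.07416·(346/0.038)·(0.697·0.391²/2) = 0.07416·9105·0.05328 = 35.98 Pa.

ΔP ≈ 36.0 Pa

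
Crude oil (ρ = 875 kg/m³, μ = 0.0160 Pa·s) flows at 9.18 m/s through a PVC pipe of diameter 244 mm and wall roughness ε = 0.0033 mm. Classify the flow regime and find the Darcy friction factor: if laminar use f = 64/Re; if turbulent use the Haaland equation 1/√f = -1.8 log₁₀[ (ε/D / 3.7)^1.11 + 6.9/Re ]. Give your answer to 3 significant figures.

Re = ρVD/μ = 875·9.18·0.244/0.016 = 1.225e+05.
Re > 4000 → turbulent. ε/D = 3.3e-06/0.244 = 1.35e-05; Haaland: 1/√f = -1.8 log₁₀[9.22e-07 + 5.63e-05] = 7.636, so f = 0.01715.

f ≈ 0.0172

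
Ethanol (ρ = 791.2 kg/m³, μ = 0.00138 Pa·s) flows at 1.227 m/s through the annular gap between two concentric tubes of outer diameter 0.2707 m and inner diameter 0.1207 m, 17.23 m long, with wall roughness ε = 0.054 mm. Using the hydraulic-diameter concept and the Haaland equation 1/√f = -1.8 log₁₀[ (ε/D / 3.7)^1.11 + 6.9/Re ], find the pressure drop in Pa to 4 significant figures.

Hydraulic diameter D_h = 4A/P = D_o - D_i = 0.2707 - 0.1207 = 0.15 m.
Re = ρVD_h/μ = 791.2·1.227·0.15/0.00138 = 1.055e+05.
ε/D_h = 5.4e-05/0.15 = 0.00036; Haaland gives 1/√f = -1.8 log₁₀[3.52e-05+6.54e-05] = 7.195, so f = 0.01932.
ΔP = f(L/D_h)(ρV²/2) = 0.01932·17.23/0.15·595.6 = 1321 Pa.

ΔP ≈ 1321 Pa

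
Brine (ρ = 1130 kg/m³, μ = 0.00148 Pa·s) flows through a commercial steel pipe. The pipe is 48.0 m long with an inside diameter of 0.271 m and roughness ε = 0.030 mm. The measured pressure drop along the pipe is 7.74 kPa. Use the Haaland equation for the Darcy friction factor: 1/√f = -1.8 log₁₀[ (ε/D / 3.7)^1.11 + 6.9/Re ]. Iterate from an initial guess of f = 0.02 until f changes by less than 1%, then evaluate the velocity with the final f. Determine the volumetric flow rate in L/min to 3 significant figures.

Q ≈ 8010 L/min

Rearranging Darcy-Weisbach: V = √(2·ΔP·D/(f·L·ρ)). With ε/D = 3e-05/0.271 = 0.000111, iterate starting from f = 0.02:
  f = 0.02 → V = √(2·7740·0.271/(0.02·48·1130)) = 1.967 m/s; Re = ρVD/μ = 4.069e+05; f → 0.01473
  f = 0.01473 → V = 2.291 m/s; Re = 4.741e+05; f → 0.01447
  f = 0.01447 → V = 2.312 m/s; Re = 4.784e+05; f → 0.01445
Converged (Δf/f < 1%). With the final f = 0.01445: V = √(2·7740·0.271/(0.01445·48·1130)) = 2.313 m/s.
Q = V·A = 2.313·(π/4·0.271²) = 0.1334 m³/s = 8010 L/min.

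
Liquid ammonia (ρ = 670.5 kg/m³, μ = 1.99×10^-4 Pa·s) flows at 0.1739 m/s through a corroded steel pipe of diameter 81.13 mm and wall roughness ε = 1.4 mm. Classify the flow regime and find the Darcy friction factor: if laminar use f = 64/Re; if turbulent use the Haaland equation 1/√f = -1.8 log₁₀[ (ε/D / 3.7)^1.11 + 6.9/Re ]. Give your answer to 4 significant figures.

f ≈ 0.04695

Re = ρVD/μ = 670.5·0.1739·0.08113/0.000199 = 4.754e+04.
Re > 4000 → turbulent. ε/D = 0.0014/0.08113 = 0.0173; Haaland: 1/√f = -1.8 log₁₀[0.00258 + 0.000145] = 4.615, so f = 0.04695.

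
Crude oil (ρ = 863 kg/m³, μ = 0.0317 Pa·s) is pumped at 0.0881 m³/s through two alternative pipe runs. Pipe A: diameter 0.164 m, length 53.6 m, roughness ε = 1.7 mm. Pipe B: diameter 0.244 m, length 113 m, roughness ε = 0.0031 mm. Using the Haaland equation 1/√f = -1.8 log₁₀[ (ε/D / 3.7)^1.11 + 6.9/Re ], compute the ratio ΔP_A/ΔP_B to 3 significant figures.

ΔP_A/ΔP_B ≈ 4.90

Pipe A: V = Q/A = 0.0881/0.02112 = 4.171 m/s; Re = 1.862e+04; ε/D = 0.0104; Haaland → f = 0.04124; ΔP_A = f(L/D)(ρV²/2) = 1.012e+05 Pa.
Pipe B: V = Q/A = 0.0881/0.04676 = 1.884 m/s; Re = 1.252e+04; ε/D = 1.27e-05; Haaland → f = 0.02908; ΔP_B = f(L/D)(ρV²/2) = 2.063e+04 Pa.
ΔP_A/ΔP_B = 1.012e+05/2.063e+04 = 4.90.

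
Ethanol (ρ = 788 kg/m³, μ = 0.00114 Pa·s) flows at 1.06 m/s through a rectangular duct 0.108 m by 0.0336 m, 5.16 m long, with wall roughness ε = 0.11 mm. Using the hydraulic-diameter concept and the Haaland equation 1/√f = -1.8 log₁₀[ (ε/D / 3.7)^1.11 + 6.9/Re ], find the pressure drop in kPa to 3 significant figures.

Hydraulic diameter D_h = 4A/P = 4·(0.108·0.0336)/(2·(0.108+0.0336)) = 0.01452/0.2832 = 0.05125 m.
Re = ρVD_h/μ = 788·1.06·0.05125/0.00114 = 3.755e+04.
ε/D_h = 0.00011/0.05125 = 0.00215; Haaland gives 1/√f = -1.8 log₁₀[0.000256+0.000184] = 6.043, so f = 0.02738.
ΔP = f(L/D_h)(ρV²/2) = 0.02738·5.16/0.05125·442.7 = 1220 Pa.
ΔP = 1.22 kPa.

ΔP ≈ 1.22 kPa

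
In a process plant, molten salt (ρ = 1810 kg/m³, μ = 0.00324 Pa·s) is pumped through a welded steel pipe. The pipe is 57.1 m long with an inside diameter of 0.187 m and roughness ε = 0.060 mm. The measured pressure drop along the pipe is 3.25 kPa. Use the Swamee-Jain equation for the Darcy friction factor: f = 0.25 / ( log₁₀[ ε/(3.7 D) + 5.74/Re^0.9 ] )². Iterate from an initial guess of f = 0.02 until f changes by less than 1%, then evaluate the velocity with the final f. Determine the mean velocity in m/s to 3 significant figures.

Rearranging Darcy-Weisbach: V = √(2·ΔP·D/(f·L·ρ)). With ε/D = 6e-05/0.187 = 0.000321, iterate starting from f = 0.02:
  f = 0.02 → V = √(2·3250·0.187/(0.02·57.1·1810)) = 0.7668 m/s; Re = ρVD/μ = 8.011e+04; f → 0.02028
  f = 0.02028 → V = 0.7615 m/s; Re = 7.955e+04; f → 0.0203
Converged (Δf/f < 1%). With the final f = 0.0203: V = √(2·3250·0.187/(0.0203·57.1·1810)) = 0.7611 m/s.

V ≈ 0.761 m/s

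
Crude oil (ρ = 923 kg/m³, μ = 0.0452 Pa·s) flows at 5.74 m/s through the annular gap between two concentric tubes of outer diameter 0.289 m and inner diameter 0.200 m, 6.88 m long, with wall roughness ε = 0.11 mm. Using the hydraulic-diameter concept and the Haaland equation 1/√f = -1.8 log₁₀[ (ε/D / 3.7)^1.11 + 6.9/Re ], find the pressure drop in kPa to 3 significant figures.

Hydraulic diameter D_h = 4A/P = D_o - D_i = 0.289 - 0.2 = 0.089 m.
Re = ρVD_h/μ = 923·5.74·0.089/0.0452 = 1.043e+04.
ε/D_h = 0.00011/0.089 = 0.00124; Haaland gives 1/√f = -1.8 log₁₀[0.000138+0.000661] = 5.575, so f = 0.03218.
ΔP = f(L/D_h)(ρV²/2) = 0.03218·6.88/0.089·1.521e+04 = 3.783e+04 Pa.
ΔP = 37.8 kPa.

ΔP ≈ 37.8 kPa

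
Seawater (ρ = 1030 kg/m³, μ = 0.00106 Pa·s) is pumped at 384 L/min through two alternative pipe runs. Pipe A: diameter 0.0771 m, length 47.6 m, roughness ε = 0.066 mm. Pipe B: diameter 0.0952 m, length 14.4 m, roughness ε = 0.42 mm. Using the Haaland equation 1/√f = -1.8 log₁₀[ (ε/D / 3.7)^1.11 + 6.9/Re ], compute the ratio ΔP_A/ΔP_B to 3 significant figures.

ΔP_A/ΔP_B ≈ 6.68

Pipe A: V = Q/A = 0.0064/0.004669 = 1.371 m/s; Re = 1.027e+05; ε/D = 0.000856; Haaland → f = 0.0214; ΔP_A = f(L/D)(ρV²/2) = 1.279e+04 Pa.
Pipe B: V = Q/A = 0.0064/0.007118 = 0.8991 m/s; Re = 8.317e+04; ε/D = 0.00441; Haaland → f = 0.03041; ΔP_B = f(L/D)(ρV²/2) = 1915 Pa.
ΔP_A/ΔP_B = 1.279e+04/1915 = 6.68.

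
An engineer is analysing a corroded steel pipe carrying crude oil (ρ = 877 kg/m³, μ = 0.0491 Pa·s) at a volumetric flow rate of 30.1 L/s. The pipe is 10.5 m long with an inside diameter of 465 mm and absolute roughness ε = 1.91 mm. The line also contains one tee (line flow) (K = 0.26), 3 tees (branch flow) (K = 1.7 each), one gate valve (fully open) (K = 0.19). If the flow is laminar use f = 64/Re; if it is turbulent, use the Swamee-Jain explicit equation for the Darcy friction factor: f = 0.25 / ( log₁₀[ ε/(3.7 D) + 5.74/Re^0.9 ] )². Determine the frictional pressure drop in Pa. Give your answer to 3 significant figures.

Q = 30.1 L/s = 30.1/1000 = 0.0301 m³/s.
Cross-sectional area A = πD²/4 = π(0.465)²/4 = 0.1698 m²; mean velocity V = Q/A = 0.0301/0.1698 = 0.1772 m/s.
Reynolds number Re = ρVD/μ = 877 · 0.1772 · 0.465 / 0.0491 = 1472.
Re < 2300 → laminar flow, so f = 64/Re = 64/1472 = 0.04347 (the turbulent correlation is not needed).
Total minor-loss coefficient ΣK = 1·0.26 + 3·1.7 + 1·0.19 = 5.55.
ΔP = [f·L/D + ΣK]·(ρV²/2) = [0.04347·10.5/0.465 + 5.55]·(877·0.1772²/2) = [0.9817 + 5.55]·13.78 = 89.98 Pa.

ΔP ≈ 90.0 Pa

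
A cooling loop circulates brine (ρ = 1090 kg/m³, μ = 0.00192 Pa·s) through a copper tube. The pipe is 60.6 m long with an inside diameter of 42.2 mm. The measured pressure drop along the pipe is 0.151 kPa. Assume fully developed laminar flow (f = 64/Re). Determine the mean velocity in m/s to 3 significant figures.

For laminar flow, f = 64/Re with Re = ρVD/μ, so Darcy-Weisbach reduces to ΔP = 32μLV/D². Solving for V: V = ΔP·D²/(32μL) = 151·(0.0422)²/(32·0.00192·60.6) = 0.07222 m/s.
Check: Re = ρVD/μ = 1090·0.07222·0.0422/0.00192 = 1730 < 2300, so the laminar assumption holds.

V ≈ 0.0722 m/s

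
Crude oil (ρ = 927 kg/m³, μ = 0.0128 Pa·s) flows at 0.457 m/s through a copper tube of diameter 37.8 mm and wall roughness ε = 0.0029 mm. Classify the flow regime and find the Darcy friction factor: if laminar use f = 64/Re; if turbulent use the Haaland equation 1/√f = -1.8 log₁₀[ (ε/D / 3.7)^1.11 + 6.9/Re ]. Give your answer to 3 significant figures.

Re = ρVD/μ = 927·0.457·0.0378/0.0128 = 1251.
Re < 2300 → laminar, so f = 64/Re = 0.05116 (roughness is irrelevant in laminar flow).

f ≈ 0.0512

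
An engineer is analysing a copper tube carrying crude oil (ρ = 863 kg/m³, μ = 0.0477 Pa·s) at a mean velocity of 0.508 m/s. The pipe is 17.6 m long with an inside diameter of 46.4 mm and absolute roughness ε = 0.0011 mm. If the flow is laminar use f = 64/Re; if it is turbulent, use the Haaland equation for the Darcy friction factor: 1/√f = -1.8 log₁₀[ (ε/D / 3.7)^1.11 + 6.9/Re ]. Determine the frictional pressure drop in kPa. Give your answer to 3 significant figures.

Reynolds number Re = ρVD/μ = 863 · 0.508 · 0.0464 / 0.0477 = 426.5.
Re < 2300 → laminar flow, so f = 64/Re = 64/426.5 = 0.1501 (the turbulent correlation is not needed).
Darcy-Weisbach: ΔP = f(L/D)(ρV²/2) = 0.1501·(17.6/0.0464)·(863·0.508²/2) = 0.1501·379.3·111.4 = 6339 Pa.
ΔP = 6339 Pa = 6.34 kPa.

ΔP ≈ 6.34 kPa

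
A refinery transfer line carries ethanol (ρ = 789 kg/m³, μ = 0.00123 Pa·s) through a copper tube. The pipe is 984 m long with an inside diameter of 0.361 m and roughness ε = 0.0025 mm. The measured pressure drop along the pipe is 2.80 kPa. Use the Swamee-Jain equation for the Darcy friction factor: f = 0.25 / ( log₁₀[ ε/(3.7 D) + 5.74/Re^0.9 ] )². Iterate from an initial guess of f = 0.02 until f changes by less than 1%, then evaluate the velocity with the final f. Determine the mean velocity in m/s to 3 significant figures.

V ≈ 0.376 m/s

Rearranging Darcy-Weisbach: V = √(2·ΔP·D/(f·L·ρ)). With ε/D = 2.5e-06/0.361 = 6.93e-06, iterate starting from f = 0.02:
  f = 0.02 → V = √(2·2800·0.361/(0.02·984·789)) = 0.3608 m/s; Re = ρVD/μ = 8.356e+04; f → 0.01859
  f = 0.01859 → V = 0.3742 m/s; Re = 8.666e+04; f → 0.01845
Converged (Δf/f < 1%). With the final f = 0.01845: V = √(2·2800·0.361/(0.01845·984·789)) = 0.3757 m/s.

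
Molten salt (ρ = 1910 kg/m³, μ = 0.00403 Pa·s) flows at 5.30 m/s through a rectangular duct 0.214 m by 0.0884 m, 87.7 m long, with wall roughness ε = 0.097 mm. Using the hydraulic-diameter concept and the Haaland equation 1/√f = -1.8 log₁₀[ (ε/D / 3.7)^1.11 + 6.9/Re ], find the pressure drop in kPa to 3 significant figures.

Hydraulic diameter D_h = 4A/P = 4·(0.214·0.0884)/(2·(0.214+0.0884)) = 0.07567/0.6048 = 0.1251 m.
Re = ρVD_h/μ = 1910·5.3·0.1251/0.00403 = 3.143e+05.
ε/D_h = 9.7e-05/0.1251 = 0.000775; Haaland gives 1/√f = -1.8 log₁₀[8.25e-05+2.2e-05] = 7.166, so f = 0.01948.
ΔP = f(L/D_h)(ρV²/2) = 0.01948·87.7/0.1251·2.683e+04 = 3.662e+05 Pa.
ΔP = 366 kPa.

ΔP ≈ 366 kPa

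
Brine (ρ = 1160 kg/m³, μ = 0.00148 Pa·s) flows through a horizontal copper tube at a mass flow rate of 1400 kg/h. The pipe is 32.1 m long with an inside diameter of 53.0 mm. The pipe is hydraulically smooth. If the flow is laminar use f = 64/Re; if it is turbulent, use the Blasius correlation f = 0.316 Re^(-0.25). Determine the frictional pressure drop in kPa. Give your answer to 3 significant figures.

ΔP ≈ 0.288 kPa

ṁ = 1400 kg/h = 1400/3600 = 0.3889 kg/s.
A = πD²/4 = π(0.053)²/4 = 0.002206 m²; mean velocity V = ṁ/(ρA) = 0.3889/(1160 · 0.002206) = 0.152 m/s.
Reynolds number Re = ρVD/μ = 1160 · 0.152 · 0.053 / 0.00148 = 6312.
Re > 4000 → turbulent. Smooth-pipe (Blasius): f = 0.316 Re^(-0.25) = 0.316/(6312)^0.25 = 0.03545.
Darcy-Weisbach: ΔP = f(L/D)(ρV²/2) = 0.03545·(32.1/0.053)·(1160·0.152²/2) = 0.03545·605.7·13.39 = 287.6 Pa.
ΔP = 287.6 Pa = 0.288 kPa.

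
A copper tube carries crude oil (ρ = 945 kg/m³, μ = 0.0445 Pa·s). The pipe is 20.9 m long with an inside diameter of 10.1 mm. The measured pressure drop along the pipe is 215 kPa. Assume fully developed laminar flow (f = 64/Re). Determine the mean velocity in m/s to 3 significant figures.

For laminar flow, f = 64/Re with Re = ρVD/μ, so Darcy-Weisbach reduces to ΔP = 32μLV/D². Solving for V: V = ΔP·D²/(32μL) = 2.15e+05·(0.0101)²/(32·0.0445·20.9) = 0.7369 m/s.
Check: Re = ρVD/μ = 945·0.7369·0.0101/0.0445 = 158.1 < 2300, so the laminar assumption holds.

V ≈ 0.737 m/s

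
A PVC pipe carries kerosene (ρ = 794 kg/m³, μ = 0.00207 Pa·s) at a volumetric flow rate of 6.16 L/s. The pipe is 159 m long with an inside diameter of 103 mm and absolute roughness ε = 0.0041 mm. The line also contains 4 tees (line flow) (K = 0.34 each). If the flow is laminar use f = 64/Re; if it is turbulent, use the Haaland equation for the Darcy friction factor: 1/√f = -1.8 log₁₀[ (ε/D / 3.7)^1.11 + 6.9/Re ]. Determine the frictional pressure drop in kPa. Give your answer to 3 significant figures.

ΔP ≈ 8.18 kPa

Q = 6.16 L/s = 6.16/1000 = 0.00616 m³/s.
Cross-sectional area A = πD²/4 = π(0.103)²/4 = 0.008332 m²; mean velocity V = Q/A = 0.00616/0.008332 = 0.7393 m/s.
Reynolds number Re = ρVD/μ = 794 · 0.7393 · 0.103 / 0.00207 = 2.921e+04.
Re > 4000 → turbulent. Relative roughness ε/D = 4.1e-06/0.103 = 3.98e-05. Haaland: 1/√f = -1.8 log₁₀[(3.98e-05/3.7)^1.11 + 6.9/2.921e+04] = -1.8 log₁₀[3.06e-06 + 0.000236] = 6.518, so f = 0.02354.
Total minor-loss coefficient ΣK = 4·0.34 = 1.36.
ΔP = [f·L/D + ΣK]·(ρV²/2) = [0.02354·159/0.103 + 1.36]·(794·0.7393²/2) = [36.34 + 1.36]·217 = 8179 Pa.
ΔP = 8179 Pa = 8.18 kPa.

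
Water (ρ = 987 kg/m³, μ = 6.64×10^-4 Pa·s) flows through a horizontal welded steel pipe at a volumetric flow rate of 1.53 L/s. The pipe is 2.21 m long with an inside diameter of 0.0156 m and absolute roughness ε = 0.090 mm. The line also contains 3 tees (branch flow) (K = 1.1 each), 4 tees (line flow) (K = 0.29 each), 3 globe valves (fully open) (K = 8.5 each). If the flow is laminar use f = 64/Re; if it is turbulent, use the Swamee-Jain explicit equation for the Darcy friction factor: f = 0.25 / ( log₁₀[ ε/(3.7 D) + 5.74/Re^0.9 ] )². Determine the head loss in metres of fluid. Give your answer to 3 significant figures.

h_f ≈ 113 m

Q = 1.53 L/s = 1.53/1000 = 0.00153 m³/s.
Cross-sectional area A = πD²/4 = π(0.0156)²/4 = 0.0001911 m²; mean velocity V = Q/A = 0.00153/0.0001911 = 8.005 m/s.
Reynolds number Re = ρVD/μ = 987 · 8.005 · 0.0156 / 0.000664 = 1.856e+05.
Re > 4000 → turbulent. Relative roughness ε/D = 9e-05/0.0156 = 0.00577. Swamee-Jain: f = 0.25/(log₁₀[0.00577/3.7 + 5.74/1.856e+05^0.9])² = 0.25/(log₁₀[0.00156 + 0.000104])² = 0.25/(-2.779)² = 0.03237.
Total minor-loss coefficient ΣK = 3·1.1 + 4·0.29 + 3·8.5 = 30.
ΔP = [f·L/D + ΣK]·(ρV²/2) = [0.03237·2.21/0.0156 + 30]·(987·8.005²/2) = [4.586 + 30]·3.162e+04 = 1.092e+06 Pa.
Head loss h_f = ΔP/(ρg) = 1.092e+06/(987·9.81) = 113 m.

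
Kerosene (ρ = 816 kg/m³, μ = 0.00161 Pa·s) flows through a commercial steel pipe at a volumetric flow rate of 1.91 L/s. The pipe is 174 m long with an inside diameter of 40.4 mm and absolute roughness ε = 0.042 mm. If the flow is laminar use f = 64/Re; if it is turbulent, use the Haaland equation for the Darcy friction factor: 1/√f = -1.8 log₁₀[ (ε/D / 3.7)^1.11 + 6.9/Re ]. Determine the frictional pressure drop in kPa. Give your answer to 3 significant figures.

Q = 1.91 L/s = 1.91/1000 = 0.00191 m³/s.
Cross-sectional area A = πD²/4 = π(0.0404)²/4 = 0.001282 m²; mean velocity V = Q/A = 0.00191/0.001282 = 1.49 m/s.
Reynolds number Re = ρVD/μ = 816 · 1.49 · 0.0404 / 0.00161 = 3.051e+04.
Re > 4000 → turbulent. Relative roughness ε/D = 4.2e-05/0.0404 = 0.00104. Haaland: 1/√f = -1.8 log₁₀[(0.00104/3.7)^1.11 + 6.9/3.051e+04] = -1.8 log₁₀[0.000114 + 0.000226] = 6.242, so f = 0.02566.
Darcy-Weisbach: ΔP = f(L/D)(ρV²/2) = 0.02566·(174/0.0404)·(816·1.49²/2) = 0.02566·4307·905.8 = 1.001e+05 Pa.
ΔP = 1.001e+05 Pa = 100 kPa.

ΔP ≈ 100 kPa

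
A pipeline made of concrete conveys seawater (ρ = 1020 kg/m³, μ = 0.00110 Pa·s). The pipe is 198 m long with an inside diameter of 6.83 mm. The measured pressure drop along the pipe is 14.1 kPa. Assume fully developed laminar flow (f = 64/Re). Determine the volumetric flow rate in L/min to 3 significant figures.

For laminar flow, f = 64/Re with Re = ρVD/μ, so Darcy-Weisbach reduces to ΔP = 32μLV/D². Solving for V: V = ΔP·D²/(32μL) = 1.41e+04·(0.00683)²/(32·0.0011·198) = 0.09437 m/s.
Check: Re = ρVD/μ = 1020·0.09437·0.00683/0.0011 = 597.7 < 2300, so the laminar assumption holds.
Q = V·A = 0.09437·(π/4·0.00683²) = 3.458e-06 m³/s = 0.207 L/min.

Q ≈ 0.207 L/min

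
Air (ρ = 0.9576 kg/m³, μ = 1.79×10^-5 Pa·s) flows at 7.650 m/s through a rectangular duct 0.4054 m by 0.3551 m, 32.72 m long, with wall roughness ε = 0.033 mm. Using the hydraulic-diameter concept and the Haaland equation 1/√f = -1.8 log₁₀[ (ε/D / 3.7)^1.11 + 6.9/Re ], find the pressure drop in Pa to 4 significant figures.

ΔP ≈ 40.70 Pa

Hydraulic diameter D_h = 4A/P = 4·(0.4054·0.3551)/(2·(0.4054+0.3551)) = 0.5758/1.521 = 0.3786 m.
Re = ρVD_h/μ = 0.9576·7.65·0.3786/1.79e-05 = 1.549e+05.
ε/D_h = 3.3e-05/0.3786 = 8.72e-05; Haaland gives 1/√f = -1.8 log₁₀[7.3e-06+4.45e-05] = 7.714, so f = 0.01681.
ΔP = f(L/D_h)(ρV²/2) = 0.01681·32.72/0.3786·28.02 = 40.7 Pa.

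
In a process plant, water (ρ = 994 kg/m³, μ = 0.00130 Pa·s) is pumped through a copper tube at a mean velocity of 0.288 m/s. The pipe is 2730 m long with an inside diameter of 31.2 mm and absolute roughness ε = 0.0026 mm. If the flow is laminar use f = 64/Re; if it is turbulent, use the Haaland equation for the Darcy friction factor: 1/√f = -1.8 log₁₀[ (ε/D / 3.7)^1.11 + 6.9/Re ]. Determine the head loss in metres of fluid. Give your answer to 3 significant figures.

Reynolds number Re = ρVD/μ = 994 · 0.288 · 0.0312 / 0.0013 = 6871.
Re > 4000 → turbulent. Relative roughness ε/D = 2.6e-06/0.0312 = 8.33e-05. Haaland: 1/√f = -1.8 log₁₀[(8.33e-05/3.7)^1.11 + 6.9/6871] = -1.8 log₁₀[6.94e-06 + 0.001] = 5.391, so f = 0.0344.
Darcy-Weisbach: ΔP = f(L/D)(ρV²/2) = 0.0344·(2730/0.0312)·(994·0.288²/2) = 0.0344·8.75e+04·41.22 = 1.241e+05 Pa.
Head loss h_f = ΔP/(ρg) = 1.241e+05/(994·9.81) = 12.7 m.

h_f ≈ 12.7 m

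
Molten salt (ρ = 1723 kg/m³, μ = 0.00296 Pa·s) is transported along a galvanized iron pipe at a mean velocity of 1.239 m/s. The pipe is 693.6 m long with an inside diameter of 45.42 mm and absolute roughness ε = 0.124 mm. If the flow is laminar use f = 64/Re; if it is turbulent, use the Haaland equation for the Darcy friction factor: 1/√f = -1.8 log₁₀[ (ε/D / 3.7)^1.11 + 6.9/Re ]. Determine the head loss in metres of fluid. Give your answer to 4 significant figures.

Reynolds number Re = ρVD/μ = 1723 · 1.239 · 0.04542 / 0.00296 = 3.276e+04.
Re > 4000 → turbulent. Relative roughness ε/D = 0.000124/0.04542 = 0.00273. Haaland: 1/√f = -1.8 log₁₀[(0.00273/3.7)^1.11 + 6.9/3.276e+04] = -1.8 log₁₀[0.000334 + 0.000211] = 5.875, so f = 0.02897.
Darcy-Weisbach: ΔP = f(L/D)(ρV²/2) = 0.02897·(693.6/0.04542)·(1723·1.239²/2) = 0.02897·1.527e+04·1323 = 5.851e+05 Pa.
Head loss h_f = ΔP/(ρg) = 5.851e+05/(1723·9.81) = 34.61 m.

h_f ≈ 34.61 m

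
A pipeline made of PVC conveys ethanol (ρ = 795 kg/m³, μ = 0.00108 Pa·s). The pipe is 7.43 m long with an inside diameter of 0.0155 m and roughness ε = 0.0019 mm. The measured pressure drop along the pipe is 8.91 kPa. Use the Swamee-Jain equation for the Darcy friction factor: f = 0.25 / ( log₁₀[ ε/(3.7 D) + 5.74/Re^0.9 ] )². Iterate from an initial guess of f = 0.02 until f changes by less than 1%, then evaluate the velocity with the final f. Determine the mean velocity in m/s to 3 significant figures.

V ≈ 1.29 m/s

Rearranging Darcy-Weisbach: V = √(2·ΔP·D/(f·L·ρ)). With ε/D = 1.9e-06/0.0155 = 0.000123, iterate starting from f = 0.02:
  f = 0.02 → V = √(2·8910·0.0155/(0.02·7.43·795)) = 1.529 m/s; Re = ρVD/μ = 1.745e+04; f → 0.02701
  f = 0.02701 → V = 1.316 m/s; Re = 1.501e+04; f → 0.02804
  f = 0.02804 → V = 1.291 m/s; Re = 1.473e+04; f → 0.02818
Converged (Δf/f < 1%). With the final f = 0.02818: V = √(2·8910·0.0155/(0.02818·7.43·795)) = 1.288 m/s.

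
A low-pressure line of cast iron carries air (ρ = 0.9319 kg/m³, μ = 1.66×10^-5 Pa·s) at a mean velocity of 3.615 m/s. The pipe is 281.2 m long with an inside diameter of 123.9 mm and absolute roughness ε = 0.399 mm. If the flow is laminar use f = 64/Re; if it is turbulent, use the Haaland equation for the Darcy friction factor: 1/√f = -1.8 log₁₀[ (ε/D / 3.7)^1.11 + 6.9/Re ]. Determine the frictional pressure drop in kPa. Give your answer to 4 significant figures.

ΔP ≈ 0.4243 kPa

Reynolds number Re = ρVD/μ = 0.9319 · 3.615 · 0.1239 / 1.66e-05 = 2.514e+04.
Re > 4000 → turbulent. Relative roughness ε/D = 0.000399/0.1239 = 0.00322. Haaland: 1/√f = -1.8 log₁₀[(0.00322/3.7)^1.11 + 6.9/2.514e+04] = -1.8 log₁₀[0.000401 + 0.000274] = 5.707, so f = 0.0307.
Darcy-Weisbach: ΔP = f(L/D)(ρV²/2) = 0.0307·(281.2/0.1239)·(0.9319·3.615²/2) = 0.0307·2270·6.089 = 424.3 Pa.
ΔP = 424.3 Pa = 0.4243 kPa.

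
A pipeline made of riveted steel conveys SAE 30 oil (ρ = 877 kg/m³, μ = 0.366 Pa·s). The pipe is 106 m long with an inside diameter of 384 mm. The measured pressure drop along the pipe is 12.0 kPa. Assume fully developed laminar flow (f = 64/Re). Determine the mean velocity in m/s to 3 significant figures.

V ≈ 1.43 m/s

For laminar flow, f = 64/Re with Re = ρVD/μ, so Darcy-Weisbach reduces to ΔP = 32μLV/D². Solving for V: V = ΔP·D²/(32μL) = 1.2e+04·(0.384)²/(32·0.366·106) = 1.425 m/s.
Check: Re = ρVD/μ = 877·1.425·0.384/0.366 = 1311 < 2300, so the laminar assumption holds.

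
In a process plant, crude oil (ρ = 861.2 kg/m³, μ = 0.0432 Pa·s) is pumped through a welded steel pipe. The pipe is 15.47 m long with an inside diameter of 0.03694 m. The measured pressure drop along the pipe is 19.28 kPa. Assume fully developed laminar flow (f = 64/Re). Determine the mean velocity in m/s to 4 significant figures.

V ≈ 1.230 m/s

For laminar flow, f = 64/Re with Re = ρVD/μ, so Darcy-Weisbach reduces to ΔP = 32μLV/D². Solving for V: V = ΔP·D²/(32μL) = 1.928e+04·(0.03694)²/(32·0.0432·15.47) = 1.23 m/s.
Check: Re = ρVD/μ = 861.2·1.23·0.03694/0.0432 = 905.9 < 2300, so the laminar assumption holds.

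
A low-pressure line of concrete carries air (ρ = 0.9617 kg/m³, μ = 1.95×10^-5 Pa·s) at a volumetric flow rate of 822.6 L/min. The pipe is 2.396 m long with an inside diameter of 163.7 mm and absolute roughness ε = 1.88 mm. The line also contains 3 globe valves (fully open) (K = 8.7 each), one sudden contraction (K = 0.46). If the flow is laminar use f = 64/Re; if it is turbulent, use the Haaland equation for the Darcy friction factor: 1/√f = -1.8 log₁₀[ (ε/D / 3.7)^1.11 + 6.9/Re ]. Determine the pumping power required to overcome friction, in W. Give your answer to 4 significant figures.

Q = 822.6 L/min = 822.6/60000 = 0.01371 m³/s.
Cross-sectional area A = πD²/4 = π(0.1637)²/4 = 0.02105 m²; mean velocity V = Q/A = 0.01371/0.02105 = 0.6514 m/s.
Reynolds number Re = ρVD/μ = 0.9617 · 0.6514 · 0.1637 / 1.95e-05 = 5259.
Re > 4000 → turbulent. Relative roughness ε/D = 0.00188/0.1637 = 0.0115. Haaland: 1/√f = -1.8 log₁₀[(0.0115/3.7)^1.11 + 6.9/5259] = -1.8 log₁₀[0.00164 + 0.00131] = 4.553, so f = 0.04825.
Total minor-loss coefficient ΣK = 3·8.7 + 1·0.46 = 26.6.
ΔP = [f·L/D + ΣK]·(ρV²/2) = [0.04825·2.396/0.1637 + 26.6]·(0.9617·0.6514²/2) = [0.7062 + 26.6]·0.204 = 5.563 Pa.
Pumping power P = QΔP = 0.01371·5.563 = 0.076273 W = 0.07627 W.

P ≈ 0.07627 W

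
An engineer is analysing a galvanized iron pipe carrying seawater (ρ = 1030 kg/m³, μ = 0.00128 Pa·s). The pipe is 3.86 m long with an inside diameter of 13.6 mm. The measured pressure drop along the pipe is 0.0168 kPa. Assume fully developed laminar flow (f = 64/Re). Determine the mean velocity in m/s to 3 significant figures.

V ≈ 0.0197 m/s

For laminar flow, f = 64/Re with Re = ρVD/μ, so Darcy-Weisbach reduces to ΔP = 32μLV/D². Solving for V: V = ΔP·D²/(32μL) = 16.8·(0.0136)²/(32·0.00128·3.86) = 0.01965 m/s.
Check: Re = ρVD/μ = 1030·0.01965·0.0136/0.00128 = 215.1 < 2300, so the laminar assumption holds.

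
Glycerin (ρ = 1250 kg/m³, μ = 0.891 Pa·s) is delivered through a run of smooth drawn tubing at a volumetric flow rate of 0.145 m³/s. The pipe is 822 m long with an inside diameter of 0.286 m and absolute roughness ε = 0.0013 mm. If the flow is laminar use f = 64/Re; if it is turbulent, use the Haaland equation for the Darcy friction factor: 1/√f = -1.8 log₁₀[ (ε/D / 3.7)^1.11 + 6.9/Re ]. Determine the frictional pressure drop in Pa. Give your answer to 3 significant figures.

ΔP ≈ 647000 Pa

Cross-sectional area A = πD²/4 = π(0.286)²/4 = 0.06424 m²; mean velocity V = Q/A = 0.145/0.06424 = 2.257 m/s.
Reynolds number Re = ρVD/μ = 1250 · 2.257 · 0.286 / 0.891 = 905.6.
Re < 2300 → laminar flow, so f = 64/Re = 64/905.6 = 0.07067 (the turbulent correlation is not needed).
Darcy-Weisbach: ΔP = f(L/D)(ρV²/2) = 0.07067·(822/0.286)·(1250·2.257²/2) = 0.07067·2874·3184 = 6.467e+05 Pa.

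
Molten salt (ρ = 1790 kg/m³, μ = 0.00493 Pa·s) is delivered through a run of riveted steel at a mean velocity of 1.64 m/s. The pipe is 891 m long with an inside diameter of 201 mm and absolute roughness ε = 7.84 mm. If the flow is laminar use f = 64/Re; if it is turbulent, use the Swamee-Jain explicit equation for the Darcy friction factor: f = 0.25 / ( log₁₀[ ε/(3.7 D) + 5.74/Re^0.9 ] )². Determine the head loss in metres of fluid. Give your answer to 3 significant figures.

h_f ≈ 39.1 m

Reynolds number Re = ρVD/μ = 1790 · 1.64 · 0.201 / 0.00493 = 1.197e+05.
Re > 4000 → turbulent. Relative roughness ε/D = 0.00784/0.201 = 0.039. Swamee-Jain: f = 0.25/(log₁₀[0.039/3.7 + 5.74/1.197e+05^0.9])² = 0.25/(log₁₀[0.0105 + 0.000154])² = 0.25/(-1.971)² = 0.06437.
Darcy-Weisbach: ΔP = f(L/D)(ρV²/2) = 0.06437·(891/0.201)·(1790·1.64²/2) = 0.06437·4433·2407 = 6.869e+05 Pa.
Head loss h_f = ΔP/(ρg) = 6.869e+05/(1790·9.81) = 39.1 m.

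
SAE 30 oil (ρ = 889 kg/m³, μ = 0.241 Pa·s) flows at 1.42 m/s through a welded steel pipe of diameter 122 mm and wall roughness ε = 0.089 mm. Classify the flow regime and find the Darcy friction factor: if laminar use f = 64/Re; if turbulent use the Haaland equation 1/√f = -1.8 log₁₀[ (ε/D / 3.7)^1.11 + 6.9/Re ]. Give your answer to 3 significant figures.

f ≈ 0.100

Re = ρVD/μ = 889·1.42·0.122/0.241 = 639.
Re < 2300 → laminar, so f = 64/Re = 0.1001 (roughness is irrelevant in laminar flow).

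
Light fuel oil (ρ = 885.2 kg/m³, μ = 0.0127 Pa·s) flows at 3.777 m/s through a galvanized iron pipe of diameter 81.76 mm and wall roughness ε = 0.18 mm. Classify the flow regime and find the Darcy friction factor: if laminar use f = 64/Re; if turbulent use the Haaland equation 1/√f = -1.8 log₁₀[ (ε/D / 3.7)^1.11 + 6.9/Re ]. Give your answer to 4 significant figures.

Re = ρVD/μ = 885.2·3.777·0.08176/0.0127 = 2.152e+04.
Re > 4000 → turbulent. ε/D = 0.00018/0.08176 = 0.0022; Haaland: 1/√f = -1.8 log₁₀[0.000263 + 0.000321] = 5.821, so f = 0.02951.

f ≈ 0.02951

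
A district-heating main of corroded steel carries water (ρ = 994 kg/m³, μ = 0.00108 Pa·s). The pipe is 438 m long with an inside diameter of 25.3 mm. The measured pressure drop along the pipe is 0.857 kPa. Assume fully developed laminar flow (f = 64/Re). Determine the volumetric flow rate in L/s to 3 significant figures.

Q ≈ 0.0182 L/s

For laminar flow, f = 64/Re with Re = ρVD/μ, so Darcy-Weisbach reduces to ΔP = 32μLV/D². Solving for V: V = ΔP·D²/(32μL) = 857·(0.0253)²/(32·0.00108·438) = 0.03624 m/s.
Check: Re = ρVD/μ = 994·0.03624·0.0253/0.00108 = 843.8 < 2300, so the laminar assumption holds.
Q = V·A = 0.03624·(π/4·0.0253²) = 1.822e-05 m³/s = 0.0182 L/s.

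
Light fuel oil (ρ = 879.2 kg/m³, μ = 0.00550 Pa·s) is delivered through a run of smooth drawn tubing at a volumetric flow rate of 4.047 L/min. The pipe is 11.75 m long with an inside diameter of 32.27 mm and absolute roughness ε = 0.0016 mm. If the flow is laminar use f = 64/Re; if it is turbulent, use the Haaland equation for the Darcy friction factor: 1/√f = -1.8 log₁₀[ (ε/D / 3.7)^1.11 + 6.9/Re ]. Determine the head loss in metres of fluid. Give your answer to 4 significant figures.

h_f ≈ 0.01899 m

Q = 4.047 L/min = 4.047/60000 = 6.745e-05 m³/s.
Cross-sectional area A = πD²/4 = π(0.03227)²/4 = 0.0008179 m²; mean velocity V = Q/A = 6.745e-05/0.0008179 = 0.08247 m/s.
Reynolds number Re = ρVD/μ = 879.2 · 0.08247 · 0.03227 / 0.0055 = 425.4.
Re < 2300 → laminar flow, so f = 64/Re = 64/425.4 = 0.1504 (the turbulent correlation is not needed).
Darcy-Weisbach: ΔP = f(L/D)(ρV²/2) = 0.1504·(11.75/0.03227)·(879.2·0.08247²/2) = 0.1504·364.1·2.99 = 163.8 Pa.
Head loss h_f = ΔP/(ρg) = 163.8/(879.2·9.81) = 0.01899 m.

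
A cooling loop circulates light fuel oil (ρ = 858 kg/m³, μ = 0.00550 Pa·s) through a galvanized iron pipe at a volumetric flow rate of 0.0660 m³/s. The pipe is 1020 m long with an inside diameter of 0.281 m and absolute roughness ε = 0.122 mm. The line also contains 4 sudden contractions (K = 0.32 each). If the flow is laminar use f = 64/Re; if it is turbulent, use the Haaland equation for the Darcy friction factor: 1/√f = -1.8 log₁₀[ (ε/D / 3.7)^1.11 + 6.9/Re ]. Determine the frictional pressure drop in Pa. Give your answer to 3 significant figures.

ΔP ≈ 40000 Pa

Cross-sectional area A = πD²/4 = π(0.281)²/4 = 0.06202 m²; mean velocity V = Q/A = 0.066/0.06202 = 1.064 m/s.
Reynolds number Re = ρVD/μ = 858 · 1.064 · 0.281 / 0.0055 = 4.665e+04.
Re > 4000 → turbulent. Relative roughness ε/D = 0.000122/0.281 = 0.000434. Haaland: 1/√f = -1.8 log₁₀[(0.000434/3.7)^1.11 + 6.9/4.665e+04] = -1.8 log₁₀[4.34e-05 + 0.000148] = 6.693, so f = 0.02232.
Total minor-loss coefficient ΣK = 4·0.32 = 1.28.
ΔP = [f·L/D + ΣK]·(ρV²/2) = [0.02232·1020/0.281 + 1.28]·(858·1.064²/2) = [81.03 + 1.28]·485.9 = 3.999e+04 Pa.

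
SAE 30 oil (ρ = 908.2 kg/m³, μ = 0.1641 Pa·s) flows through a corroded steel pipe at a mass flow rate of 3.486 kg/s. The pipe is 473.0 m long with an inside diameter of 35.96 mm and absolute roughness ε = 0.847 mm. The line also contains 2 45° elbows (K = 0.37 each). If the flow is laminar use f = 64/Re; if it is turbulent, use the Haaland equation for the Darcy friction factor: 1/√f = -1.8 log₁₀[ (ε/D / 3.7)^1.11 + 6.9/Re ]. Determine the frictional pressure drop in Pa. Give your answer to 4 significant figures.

A = πD²/4 = π(0.03596)²/4 = 0.001016 m²; mean velocity V = ṁ/(ρA) = 3.486/(908.2 · 0.001016) = 3.779 m/s.
Reynolds number Re = ρVD/μ = 908.2 · 3.779 · 0.03596 / 0.164 = 752.2.
Re < 2300 → laminar flow, so f = 64/Re = 64/752.2 = 0.08509 (the turbulent correlation is not needed).
Total minor-loss coefficient ΣK = 2·0.37 = 0.74.
ΔP = [f·L/D + ΣK]·(ρV²/2) = [0.08509·473/0.03596 + 0.74]·(908.2·3.779²/2) = [1119 + 0.74]·6486 = 7.264e+06 Pa.

ΔP ≈ 7264000 Pa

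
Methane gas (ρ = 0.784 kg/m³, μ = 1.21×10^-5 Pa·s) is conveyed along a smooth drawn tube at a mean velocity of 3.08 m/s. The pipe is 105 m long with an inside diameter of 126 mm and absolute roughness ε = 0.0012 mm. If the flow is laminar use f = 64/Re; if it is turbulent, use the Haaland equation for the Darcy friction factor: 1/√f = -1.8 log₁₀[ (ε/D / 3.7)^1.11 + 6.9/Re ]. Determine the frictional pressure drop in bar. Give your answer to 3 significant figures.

Reynolds number Re = ρVD/μ = 0.784 · 3.08 · 0.126 / 1.21e-05 = 2.515e+04.
Re > 4000 → turbulent. Relative roughness ε/D = 1.2e-06/0.126 = 9.52e-06. Haaland: 1/√f = -1.8 log₁₀[(9.52e-06/3.7)^1.11 + 6.9/2.515e+04] = -1.8 log₁₀[6.25e-07 + 0.000274] = 6.409, so f = 0.02434.
Darcy-Weisbach: ΔP = f(L/D)(ρV²/2) = 0.02434·(105/0.126)·(0.784·3.08²/2) = 0.02434·833.3·3.719 = 75.44 Pa.
ΔP = 75.44 Pa = 7.54×10^-4 bar.

ΔP ≈ 7.54×10^-4 bar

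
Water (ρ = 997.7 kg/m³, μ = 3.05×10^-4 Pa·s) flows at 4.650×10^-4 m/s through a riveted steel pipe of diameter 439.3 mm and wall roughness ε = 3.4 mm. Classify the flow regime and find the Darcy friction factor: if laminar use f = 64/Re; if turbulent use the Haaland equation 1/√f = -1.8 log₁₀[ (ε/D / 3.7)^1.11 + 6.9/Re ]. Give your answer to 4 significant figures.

Re = ρVD/μ = 997.7·0.000465·0.4393/0.000305 = 668.2.
Re < 2300 → laminar, so f = 64/Re = 0.09578 (roughness is irrelevant in laminar flow).

f ≈ 0.09578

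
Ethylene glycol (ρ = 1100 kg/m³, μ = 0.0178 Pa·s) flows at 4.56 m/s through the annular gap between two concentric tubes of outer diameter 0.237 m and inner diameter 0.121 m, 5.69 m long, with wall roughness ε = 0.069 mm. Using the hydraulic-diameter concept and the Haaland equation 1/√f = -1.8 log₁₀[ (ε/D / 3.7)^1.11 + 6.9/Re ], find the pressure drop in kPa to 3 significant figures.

Hydraulic diameter D_h = 4A/P = D_o - D_i = 0.237 - 0.121 = 0.116 m.
Re = ρVD_h/μ = 1100·4.56·0.116/0.0178 = 3.269e+04.
ε/D_h = 6.9e-05/0.116 = 0.000595; Haaland gives 1/√f = -1.8 log₁₀[6.15e-05+0.000211] = 6.416, so f = 0.02429.
ΔP = f(L/D_h)(ρV²/2) = 0.02429·5.69/0.116·1.144e+04 = 1.363e+04 Pa.
ΔP = 13.6 kPa.

ΔP ≈ 13.6 kPa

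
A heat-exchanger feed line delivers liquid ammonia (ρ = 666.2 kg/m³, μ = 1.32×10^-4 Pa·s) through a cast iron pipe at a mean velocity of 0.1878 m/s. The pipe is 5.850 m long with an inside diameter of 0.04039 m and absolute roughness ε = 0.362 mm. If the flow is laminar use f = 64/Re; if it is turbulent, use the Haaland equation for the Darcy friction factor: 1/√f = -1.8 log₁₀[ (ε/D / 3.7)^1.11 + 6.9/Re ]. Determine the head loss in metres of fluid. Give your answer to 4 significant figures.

Reynolds number Re = ρVD/μ = 666.2 · 0.1878 · 0.04039 / 0.000132 = 3.828e+04.
Re > 4000 → turbulent. Relative roughness ε/D = 0.000362/0.04039 = 0.00896. Haaland: 1/√f = -1.8 log₁₀[(0.00896/3.7)^1.11 + 6.9/3.828e+04] = -1.8 log₁₀[0.00125 + 0.00018] = 5.121, so f = 0.03813.
Darcy-Weisbach: ΔP = f(L/D)(ρV²/2) = 0.03813·(5.85/0.04039)·(666.2·0.1878²/2) = 0.03813·144.8·11.75 = 64.89 Pa.
Head loss h_f = ΔP/(ρg) = 64.89/(666.2·9.81) = 0.009928 m.

h_f ≈ 0.009928 m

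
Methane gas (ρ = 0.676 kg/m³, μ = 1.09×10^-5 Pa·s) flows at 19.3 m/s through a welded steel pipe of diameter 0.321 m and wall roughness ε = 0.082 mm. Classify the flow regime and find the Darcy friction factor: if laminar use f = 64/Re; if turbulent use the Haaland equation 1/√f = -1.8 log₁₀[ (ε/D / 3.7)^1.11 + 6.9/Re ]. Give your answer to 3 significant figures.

Re = ρVD/μ = 0.676·19.3·0.321/1.09e-05 = 3.842e+05.
Re > 4000 → turbulent. ε/D = 8.2e-05/0.321 = 0.000255; Haaland: 1/√f = -1.8 log₁₀[2.41e-05 + 1.8e-05] = 7.878, so f = 0.01611.

f ≈ 0.0161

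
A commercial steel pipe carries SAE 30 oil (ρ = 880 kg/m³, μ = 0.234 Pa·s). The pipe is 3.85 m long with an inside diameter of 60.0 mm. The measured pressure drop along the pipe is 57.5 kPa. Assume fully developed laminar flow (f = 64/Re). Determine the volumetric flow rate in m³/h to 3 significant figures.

For laminar flow, f = 64/Re with Re = ρVD/μ, so Darcy-Weisbach reduces to ΔP = 32μLV/D². Solving for V: V = ΔP·D²/(32μL) = 5.75e+04·(0.06)²/(32·0.234·3.85) = 7.18 m/s.
Check: Re = ρVD/μ = 880·7.18·0.06/0.234 = 1620 < 2300, so the laminar assumption holds.
Q = V·A = 7.18·(π/4·0.06²) = 0.0203 m³/s = 73.1 m³/h.

Q ≈ 73.1 m³/h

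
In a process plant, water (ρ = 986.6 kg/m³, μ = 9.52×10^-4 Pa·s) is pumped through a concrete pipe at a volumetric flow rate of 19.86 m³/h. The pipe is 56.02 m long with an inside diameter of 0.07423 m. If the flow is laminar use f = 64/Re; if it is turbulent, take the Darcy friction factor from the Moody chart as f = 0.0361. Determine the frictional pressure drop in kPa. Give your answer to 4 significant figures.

ΔP ≈ 21.84 kPa

Q = 19.86 m³/h = 19.86/3600 = 0.005517 m³/s.
Cross-sectional area A = πD²/4 = π(0.07423)²/4 = 0.004328 m²; mean velocity V = Q/A = 0.005517/0.004328 = 1.275 m/s.
Reynolds number Re = ρVD/μ = 986.6 · 1.275 · 0.07423 / 0.000952 = 9.806e+04.
Re > 4000 → turbulent; use the Moody-chart value f = 0.0361.
Darcy-Weisbach: ΔP = f(L/D)(ρV²/2) = 0.0361·(56.02/0.07423)·(986.6·1.275²/2) = 0.0361·754.7·801.6 = 2.184e+04 Pa.
ΔP = 2.184e+04 Pa = 21.84 kPa.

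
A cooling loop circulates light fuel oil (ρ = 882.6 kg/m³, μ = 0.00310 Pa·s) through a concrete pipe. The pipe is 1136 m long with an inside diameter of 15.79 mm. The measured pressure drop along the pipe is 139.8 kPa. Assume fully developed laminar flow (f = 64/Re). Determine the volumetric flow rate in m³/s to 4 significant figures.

Q ≈ 6.057×10^-5 m³/s

For laminar flow, f = 64/Re with Re = ρVD/μ, so Darcy-Weisbach reduces to ΔP = 32μLV/D². Solving for V: V = ΔP·D²/(32μL) = 1.398e+05·(0.01579)²/(32·0.0031·1136) = 0.3093 m/s.
Check: Re = ρVD/μ = 882.6·0.3093·0.01579/0.0031 = 1390 < 2300, so the laminar assumption holds.
Q = V·A = 0.3093·(π/4·0.01579²) = 6.057e-05 m³/s = 6.057×10^-5 m³/s.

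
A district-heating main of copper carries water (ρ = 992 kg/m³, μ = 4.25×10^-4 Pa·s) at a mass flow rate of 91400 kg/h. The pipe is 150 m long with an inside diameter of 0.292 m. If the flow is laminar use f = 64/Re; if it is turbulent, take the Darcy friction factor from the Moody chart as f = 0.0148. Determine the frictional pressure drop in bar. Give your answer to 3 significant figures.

ΔP ≈ 0.00551 bar

ṁ = 91400 kg/h = 91400/3600 = 25.39 kg/s.
A = πD²/4 = π(0.292)²/4 = 0.06697 m²; mean velocity V = ṁ/(ρA) = 25.39/(992 · 0.06697) = 0.3822 m/s.
Reynolds number Re = ρVD/μ = 992 · 0.3822 · 0.292 / 0.000425 = 2.605e+05.
Re > 4000 → turbulent; use the Moody-chart value f = 0.0148.
Darcy-Weisbach: ΔP = f(L/D)(ρV²/2) = 0.0148·(150/0.292)·(992·0.3822²/2) = 0.0148·513.7·72.45 = 550.8 Pa.
ΔP = 550.8 Pa = 0.00551 bar.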